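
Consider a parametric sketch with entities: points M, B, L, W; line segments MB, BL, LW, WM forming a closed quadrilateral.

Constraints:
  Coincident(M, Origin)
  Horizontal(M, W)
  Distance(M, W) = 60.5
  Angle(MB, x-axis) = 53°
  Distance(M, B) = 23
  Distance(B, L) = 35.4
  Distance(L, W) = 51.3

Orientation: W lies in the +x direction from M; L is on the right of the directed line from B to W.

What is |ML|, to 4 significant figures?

20.85

M is at the origin; M and W share the same y with |MW| = 60.5 and W in +x, so W = (60.5, 0). MB runs at 53.0° with |MB| = 23.0, so B = (13.84, 18.37). L is determined by |BL| = 35.4 and |LW| = 51.3 together: it lies at the intersection of circle(B, 35.4) and circle(W, 51.3). With |BW| = 50.14, the foot of the radical line on BW is 11.33 from B and the perpendicular offset is √(35.4² − 11.33²) = 33.54. Taking the right-of-BW solution: L = (12.09, -16.99).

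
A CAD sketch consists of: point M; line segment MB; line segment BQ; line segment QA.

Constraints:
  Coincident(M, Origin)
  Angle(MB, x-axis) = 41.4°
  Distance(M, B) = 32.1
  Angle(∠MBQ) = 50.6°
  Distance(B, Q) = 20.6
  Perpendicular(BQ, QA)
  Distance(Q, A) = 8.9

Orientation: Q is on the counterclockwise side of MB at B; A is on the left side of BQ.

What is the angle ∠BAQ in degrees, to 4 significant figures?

66.63°

∠MBQ = 50.6°, so BQ runs at 41.4° + (180° − 50.6°) = 170.8° from the x-axis; with |BQ| = 20.6, Q = B + 20.6·(cos 170.8°, sin 170.8°) = (3.744, 24.52). BQ ⟂ QA; with |QA| = 8.9 on the left of BQ, A = Q + 8.9·(-0.1599, -0.9871) = (2.321, 15.74). Then cos ∠BAQ = AB·AQ / (|AB||AQ|), giving 66.63°.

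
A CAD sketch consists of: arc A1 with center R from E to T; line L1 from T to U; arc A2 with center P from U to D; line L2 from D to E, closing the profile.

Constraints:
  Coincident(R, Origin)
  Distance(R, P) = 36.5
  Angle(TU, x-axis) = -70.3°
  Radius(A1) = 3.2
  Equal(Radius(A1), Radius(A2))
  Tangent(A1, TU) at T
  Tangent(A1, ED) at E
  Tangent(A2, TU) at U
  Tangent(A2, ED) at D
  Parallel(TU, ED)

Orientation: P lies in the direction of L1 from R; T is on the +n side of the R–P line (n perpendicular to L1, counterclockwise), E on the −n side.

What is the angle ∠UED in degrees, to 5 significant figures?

9.9453°

The slot axis is L1's direction at -70.3°, so u = (cos -70.3°, sin -70.3°) = (0.33710, -0.94147) and n = (−sin -70.3°, cos -70.3°) = (0.94147, 0.33710). R is at the origin and P lies 36.5 along u from R, so P = 36.5·u = (12.304, -34.364). Tangency of A1 to both parallel lines with radius 3.2 puts T and E at R ± 3.2·n: T = (3.0127, 1.0787), E = (-3.0127, -1.0787). Equal radii place U and D the same way about P: U = P + 3.2·n = (15.317, -33.285), D = P − 3.2·n = (9.2913, -35.442). Then cos ∠UED = EU·ED / (|EU||ED|), giving 9.9453°.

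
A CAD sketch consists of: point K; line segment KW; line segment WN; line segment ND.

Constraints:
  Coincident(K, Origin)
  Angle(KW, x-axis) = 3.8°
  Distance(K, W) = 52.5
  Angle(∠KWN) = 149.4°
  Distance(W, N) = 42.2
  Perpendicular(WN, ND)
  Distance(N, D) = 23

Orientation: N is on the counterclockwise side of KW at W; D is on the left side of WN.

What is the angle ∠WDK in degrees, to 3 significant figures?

31.0°

∠KWN = 149.4°, so WN runs at 3.8° + (180° − 149.4°) = 34.4° from the x-axis; with |WN| = 42.2, N = W + 42.2·(cos 34.4°, sin 34.4°) = (87.2, 27.3). WN is perpendicular to ND; with |ND| = 23.0 on the left of WN, D = N + 23.0·(-0.565, 0.825) = (74.2, 46.3). Then cos ∠WDK = DW·DK / (|DW||DK|), giving 31.0°.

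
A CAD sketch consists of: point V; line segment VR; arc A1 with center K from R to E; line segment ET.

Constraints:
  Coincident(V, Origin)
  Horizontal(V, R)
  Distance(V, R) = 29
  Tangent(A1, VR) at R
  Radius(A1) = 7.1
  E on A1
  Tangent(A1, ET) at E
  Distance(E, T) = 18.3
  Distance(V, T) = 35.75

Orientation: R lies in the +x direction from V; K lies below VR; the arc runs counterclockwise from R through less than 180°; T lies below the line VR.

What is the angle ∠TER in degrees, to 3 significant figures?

131°

V is at the origin; V and R share the same y with |VR| = 29.0 and R on the +x side, so R = (29.0, 0.00). Since A1 is tangent to VR there, KR ⟂ VR, so K = R + (0, -7.1) = (29.0, -7.10). Since KE ⟂ ET (tangency), |KT| = √(7.1² + 18.3²) = 19.6 regardless of where E sits on A1. So T lies on both circle(V, 35.75) and circle(K, 19.6); the below-VR intersection is T = (24.4, -26.2). E is the foot of the tangent from T: E = (22.0, -8.03).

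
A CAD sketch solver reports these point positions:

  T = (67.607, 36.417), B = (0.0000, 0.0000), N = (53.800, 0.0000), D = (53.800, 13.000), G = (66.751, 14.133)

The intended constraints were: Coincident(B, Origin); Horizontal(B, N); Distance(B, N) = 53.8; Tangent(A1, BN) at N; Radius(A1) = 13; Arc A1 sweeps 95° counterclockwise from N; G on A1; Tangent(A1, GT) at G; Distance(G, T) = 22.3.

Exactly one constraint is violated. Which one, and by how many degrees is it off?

Tangent(A1, GT) at G — off by 7.20°.

B = (0.00, 0.00) ✓; B.y = 0.00, N.y = 0.00 ✓; |BN| = 53.80 ✓; ∠(DN, NB) = 90.00° ✓; |DN| = 13.00 ✓; bearing(D→G) − bearing(D→N) = 95.00° ✓; |DG| = 13.00 ✓; ∠(DG, GT) = 97.20° ✗; |GT| = 22.30 ✓.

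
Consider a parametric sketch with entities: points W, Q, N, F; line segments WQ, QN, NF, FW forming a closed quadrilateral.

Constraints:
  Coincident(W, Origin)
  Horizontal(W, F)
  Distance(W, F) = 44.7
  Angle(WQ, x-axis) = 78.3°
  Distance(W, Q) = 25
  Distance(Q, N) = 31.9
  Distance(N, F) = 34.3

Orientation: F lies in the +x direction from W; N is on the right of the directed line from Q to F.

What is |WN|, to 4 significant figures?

13.03

Checks: |QN| = 31.90 ✓; |NF| = 34.30 ✓.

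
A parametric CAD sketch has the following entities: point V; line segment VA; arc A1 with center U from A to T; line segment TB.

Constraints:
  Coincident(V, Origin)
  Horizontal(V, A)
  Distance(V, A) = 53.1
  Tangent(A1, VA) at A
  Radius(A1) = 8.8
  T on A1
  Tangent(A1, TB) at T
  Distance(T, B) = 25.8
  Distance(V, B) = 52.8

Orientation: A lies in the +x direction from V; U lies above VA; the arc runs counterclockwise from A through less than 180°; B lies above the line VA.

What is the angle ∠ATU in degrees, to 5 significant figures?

22.436°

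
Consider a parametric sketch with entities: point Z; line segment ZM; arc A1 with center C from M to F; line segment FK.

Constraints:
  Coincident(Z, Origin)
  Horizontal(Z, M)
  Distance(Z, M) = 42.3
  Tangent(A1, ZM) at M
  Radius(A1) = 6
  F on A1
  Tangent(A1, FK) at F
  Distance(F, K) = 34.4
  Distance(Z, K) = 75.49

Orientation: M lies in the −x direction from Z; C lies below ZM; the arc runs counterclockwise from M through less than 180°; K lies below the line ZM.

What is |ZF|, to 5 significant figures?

46.588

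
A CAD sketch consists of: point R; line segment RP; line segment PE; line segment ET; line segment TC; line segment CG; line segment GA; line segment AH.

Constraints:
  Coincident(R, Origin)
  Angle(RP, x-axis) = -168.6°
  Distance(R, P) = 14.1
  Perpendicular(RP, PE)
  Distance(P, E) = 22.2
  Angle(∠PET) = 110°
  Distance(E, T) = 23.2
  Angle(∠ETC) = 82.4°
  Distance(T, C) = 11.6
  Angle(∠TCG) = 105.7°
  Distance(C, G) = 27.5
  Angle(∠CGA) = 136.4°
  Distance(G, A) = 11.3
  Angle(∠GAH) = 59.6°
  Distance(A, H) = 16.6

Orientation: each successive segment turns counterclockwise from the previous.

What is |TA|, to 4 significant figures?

38.97

∠TCG = 105.7° gives CG at 163.3° from the x-axis; with |CG| = 27.5, G = (-12.63, -8.518). ∠CGA = 136.4° gives GA at -153.1° from the x-axis; with |GA| = 11.3, A = (-22.71, -13.63). Then |TA| = |A − T| = 38.97.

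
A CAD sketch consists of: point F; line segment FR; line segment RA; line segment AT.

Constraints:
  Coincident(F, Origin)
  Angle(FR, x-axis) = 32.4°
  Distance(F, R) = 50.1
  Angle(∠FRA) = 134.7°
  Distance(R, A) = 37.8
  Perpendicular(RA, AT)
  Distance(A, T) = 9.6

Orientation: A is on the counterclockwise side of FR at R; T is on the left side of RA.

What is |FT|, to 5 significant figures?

77.533

∠FRA = 134.7°, so RA runs at 32.4° + (180° − 134.7°) = 77.700° from the x-axis; with |RA| = 37.8, A = R + 37.8·(cos 77.700°, sin 77.700°) = (50.353, 63.777). RA ⟂ AT; with |AT| = 9.6 on the left of RA, T = A + 9.6·(-0.97705, 0.21303) = (40.974, 65.822). Then |FT| = |T − F| = 77.533.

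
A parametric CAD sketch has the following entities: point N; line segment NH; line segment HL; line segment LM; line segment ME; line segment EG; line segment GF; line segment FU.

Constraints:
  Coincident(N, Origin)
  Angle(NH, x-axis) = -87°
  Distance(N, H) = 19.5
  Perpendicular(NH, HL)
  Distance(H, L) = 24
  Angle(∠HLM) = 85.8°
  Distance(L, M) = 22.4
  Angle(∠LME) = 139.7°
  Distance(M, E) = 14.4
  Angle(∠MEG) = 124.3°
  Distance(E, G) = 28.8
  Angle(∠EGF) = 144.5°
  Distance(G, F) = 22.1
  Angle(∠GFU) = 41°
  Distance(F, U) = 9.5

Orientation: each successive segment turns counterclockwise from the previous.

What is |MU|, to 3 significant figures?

45.5

N is at the origin; NH runs at -87.0° with length 19.5, so H = (1.02, -19.5). NH is perpendicular to HL, so HL runs at 3.00°; with |HL| = 24.0, L = (25.0, -18.2). ∠HLM = 85.8° gives LM at 97.2° from the x-axis; with |LM| = 22.4, M = (22.2, 4.01). ∠LME = 139.7° gives ME at 138° from the x-axis; with |ME| = 14.4, E = (11.6, 13.7). ∠MEG = 124.3° gives EG at -167° from the x-axis; with |EG| = 28.8, G = (-16.5, 7.16). ∠EGF = 144.5° gives GF at -131° from the x-axis; with |GF| = 22.1, F = (-31.1, -9.44). ∠GFU = 41.0° gives FU at 7.70° from the x-axis; with |FU| = 9.5, U = (-21.6, -8.17). Then |MU| = |U − M| = 45.5.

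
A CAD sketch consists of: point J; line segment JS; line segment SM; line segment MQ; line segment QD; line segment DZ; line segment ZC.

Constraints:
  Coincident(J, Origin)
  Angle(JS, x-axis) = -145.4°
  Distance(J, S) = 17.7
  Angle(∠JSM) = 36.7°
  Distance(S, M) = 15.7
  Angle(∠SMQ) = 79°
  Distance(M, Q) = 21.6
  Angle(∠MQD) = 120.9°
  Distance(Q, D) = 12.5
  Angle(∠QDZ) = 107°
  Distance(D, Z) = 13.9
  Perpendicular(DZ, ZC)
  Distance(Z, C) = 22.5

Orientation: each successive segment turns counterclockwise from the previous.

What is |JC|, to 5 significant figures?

10.828

J is at the origin; JS runs at -145.4° with length 17.7, so S = (-14.570, -10.051). ∠JSM = 36.7° gives SM at -2.1000° from the x-axis; with |SM| = 15.7, M = (1.1199, -10.626). ∠SMQ = 79.0° gives MQ at 98.900° from the x-axis; with |MQ| = 21.6, Q = (-2.2218, 10.714). ∠MQD = 120.9° gives QD at 158.00° from the x-axis; with |QD| = 12.5, D = (-13.812, 15.396). ∠QDZ = 107.0° gives DZ at -129.00° from the x-axis; with |DZ| = 13.9, Z = (-22.559, 4.5940). DZ is perpendicular to ZC, so ZC runs at -39.000°; with |ZC| = 22.5, C = (-5.0734, -9.5657). Then |JC| = |C − J| = 10.828.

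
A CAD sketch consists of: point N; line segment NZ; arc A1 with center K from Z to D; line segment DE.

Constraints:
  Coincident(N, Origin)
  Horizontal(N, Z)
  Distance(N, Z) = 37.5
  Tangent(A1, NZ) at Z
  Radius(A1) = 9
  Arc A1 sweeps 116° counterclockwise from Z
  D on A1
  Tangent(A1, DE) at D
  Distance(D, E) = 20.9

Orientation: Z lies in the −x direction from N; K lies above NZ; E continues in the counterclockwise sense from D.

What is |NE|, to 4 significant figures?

49.95

On A1, Z sits at bearing -90° from K; a 116° counterclockwise sweep puts D at bearing 26°, so D = K + 9.0·(cos 26°, sin 26°) = (-29.41, 12.95). A1 meets DE tangentially, so KD is at right angles to DE, so DE runs along (−sin 26°, cos 26°); with |DE| = 20.9, E = (-38.57, 31.73). Then |NE| = |E − N| = 49.95.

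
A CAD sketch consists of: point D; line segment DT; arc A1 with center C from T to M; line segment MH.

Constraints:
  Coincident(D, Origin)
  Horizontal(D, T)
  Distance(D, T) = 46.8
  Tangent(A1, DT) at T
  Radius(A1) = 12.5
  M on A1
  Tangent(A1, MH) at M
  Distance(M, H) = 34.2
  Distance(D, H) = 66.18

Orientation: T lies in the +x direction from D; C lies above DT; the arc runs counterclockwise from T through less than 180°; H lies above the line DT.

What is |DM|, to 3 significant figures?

60.8

Checks: D.y = 0.00, T.y = 0.00 ✓; |CM| = 12.50 ✓; ∠(CM, MH) = 90.00° ✓; |MH| = 34.20 ✓; |DH| = 66.18 ✓.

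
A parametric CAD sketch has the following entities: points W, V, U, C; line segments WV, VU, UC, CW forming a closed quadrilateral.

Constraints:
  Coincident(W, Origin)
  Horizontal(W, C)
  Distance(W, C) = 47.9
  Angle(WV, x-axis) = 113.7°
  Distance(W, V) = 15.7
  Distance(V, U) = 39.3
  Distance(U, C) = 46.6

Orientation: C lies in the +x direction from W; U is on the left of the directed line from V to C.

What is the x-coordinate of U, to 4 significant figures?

23.66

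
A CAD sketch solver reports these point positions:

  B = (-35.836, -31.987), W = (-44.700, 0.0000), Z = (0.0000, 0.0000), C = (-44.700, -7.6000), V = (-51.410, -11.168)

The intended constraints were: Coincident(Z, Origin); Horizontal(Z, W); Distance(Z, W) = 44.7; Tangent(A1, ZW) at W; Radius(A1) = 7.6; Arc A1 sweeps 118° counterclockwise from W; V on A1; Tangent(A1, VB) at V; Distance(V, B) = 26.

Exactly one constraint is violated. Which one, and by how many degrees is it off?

Tangent(A1, VB) at V — off by 8.80°.

Z = (0.00, 0.00) ✓; Z.y = 0.00, W.y = 0.00 ✓; |ZW| = 44.70 ✓; ∠(CW, WZ) = 90.00° ✓; |CW| = 7.600 ✓; bearing(C→V) − bearing(C→W) = 118.0° ✓; |CV| = 7.600 ✓; ∠(CV, VB) = 81.20° ✗; |VB| = 26.00 ✓.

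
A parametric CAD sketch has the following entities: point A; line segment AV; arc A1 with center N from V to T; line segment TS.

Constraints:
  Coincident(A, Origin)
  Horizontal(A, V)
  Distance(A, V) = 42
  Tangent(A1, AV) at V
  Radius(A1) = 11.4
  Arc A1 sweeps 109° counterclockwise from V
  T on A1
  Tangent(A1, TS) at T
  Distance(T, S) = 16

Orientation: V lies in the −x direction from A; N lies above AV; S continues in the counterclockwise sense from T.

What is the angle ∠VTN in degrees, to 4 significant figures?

35.50°

A is at the origin; AV is horizontal with |AV| = 42.0 and V on the −x side, so V = (-42.00, 0.000). A1 meets AV tangentially, so NV is at right angles to AV, so N = V + (0, 11.4) = (-42.00, 11.40). On A1, V sits at bearing -90° from N; a 109° counterclockwise sweep puts T at bearing 19°, so T = N + 11.4·(cos 19°, sin 19°) = (-31.22, 15.11). Then cos ∠VTN = TV·TN / (|TV||TN|), giving 35.50°.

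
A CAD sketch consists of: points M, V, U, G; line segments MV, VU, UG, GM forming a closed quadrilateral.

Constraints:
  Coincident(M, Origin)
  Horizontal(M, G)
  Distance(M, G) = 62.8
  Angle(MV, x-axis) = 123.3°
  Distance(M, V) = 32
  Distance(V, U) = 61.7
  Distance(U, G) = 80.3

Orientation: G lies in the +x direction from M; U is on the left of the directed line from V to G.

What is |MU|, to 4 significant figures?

75.44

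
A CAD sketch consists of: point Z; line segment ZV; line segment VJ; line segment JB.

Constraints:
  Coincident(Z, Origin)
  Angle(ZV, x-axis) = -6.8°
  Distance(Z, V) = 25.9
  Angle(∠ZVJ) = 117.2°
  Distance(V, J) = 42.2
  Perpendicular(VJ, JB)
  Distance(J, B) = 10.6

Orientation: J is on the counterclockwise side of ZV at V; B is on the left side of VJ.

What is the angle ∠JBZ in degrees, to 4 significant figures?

103.0°

∠ZVJ = 117.2°, so VJ runs at -6.8° + (180° − 117.2°) = 56.00° from the x-axis; with |VJ| = 42.2, J = V + 42.2·(cos 56.00°, sin 56.00°) = (49.32, 31.92). VJ is perpendicular to JB; with |JB| = 10.6 on the left of VJ, B = J + 10.6·(-0.8290, 0.5592) = (40.53, 37.85). Then cos ∠JBZ = BJ·BZ / (|BJ||BZ|), giving 103.0°.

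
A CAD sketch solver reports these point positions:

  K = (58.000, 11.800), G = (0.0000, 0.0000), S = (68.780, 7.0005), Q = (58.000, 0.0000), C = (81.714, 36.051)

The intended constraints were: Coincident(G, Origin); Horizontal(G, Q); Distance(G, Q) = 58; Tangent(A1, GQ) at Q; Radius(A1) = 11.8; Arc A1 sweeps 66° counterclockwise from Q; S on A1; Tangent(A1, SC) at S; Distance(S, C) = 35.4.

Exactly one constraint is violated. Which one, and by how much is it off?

Distance(S, C) = 35.4 — off by 3.60.

G = (0.00, 0.00) ✓; G.y = 0.00, Q.y = 0.00 ✓; |GQ| = 58.00 ✓; ∠(KQ, QG) = 90.00° ✓; |KQ| = 11.80 ✓; bearing(K→S) − bearing(K→Q) = 66.00° ✓; |KS| = 11.80 ✓; ∠(KS, SC) = 90.00° ✓; |SC| = 31.80 ✗.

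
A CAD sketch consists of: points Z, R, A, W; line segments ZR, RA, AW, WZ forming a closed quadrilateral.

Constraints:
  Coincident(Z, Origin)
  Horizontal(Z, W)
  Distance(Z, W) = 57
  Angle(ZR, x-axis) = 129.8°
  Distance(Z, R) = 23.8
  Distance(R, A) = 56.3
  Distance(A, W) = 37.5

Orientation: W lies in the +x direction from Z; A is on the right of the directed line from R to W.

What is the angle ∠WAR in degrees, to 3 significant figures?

103°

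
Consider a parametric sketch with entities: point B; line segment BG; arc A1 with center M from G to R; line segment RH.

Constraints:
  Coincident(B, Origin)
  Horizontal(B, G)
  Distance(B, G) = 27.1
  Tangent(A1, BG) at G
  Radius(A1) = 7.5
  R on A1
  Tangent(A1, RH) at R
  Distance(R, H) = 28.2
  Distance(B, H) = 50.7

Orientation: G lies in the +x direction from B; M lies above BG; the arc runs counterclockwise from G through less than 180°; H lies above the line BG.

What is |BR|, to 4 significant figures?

35.28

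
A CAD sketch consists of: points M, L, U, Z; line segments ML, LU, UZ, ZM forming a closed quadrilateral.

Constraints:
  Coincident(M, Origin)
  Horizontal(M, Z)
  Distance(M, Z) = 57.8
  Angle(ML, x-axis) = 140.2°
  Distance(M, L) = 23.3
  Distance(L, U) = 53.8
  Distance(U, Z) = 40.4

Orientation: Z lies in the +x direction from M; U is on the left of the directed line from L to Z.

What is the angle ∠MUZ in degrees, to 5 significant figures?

83.654°

M is at the origin; M and Z share the same y with |MZ| = 57.8 and Z in +x, so Z = (57.8, 0). ML runs at 140.2° with |ML| = 23.3, so L = (-17.901, 14.915). U is determined by |LU| = 53.8 and |UZ| = 40.4 together: it lies at the intersection of circle(L, 53.8) and circle(Z, 40.4). With |LZ| = 77.156, the foot of the radical line on LZ is 46.758 from L and the perpendicular offset is √(53.8² − 46.758²) = 26.610. Taking the left-of-LZ solution: U = (33.119, 31.985).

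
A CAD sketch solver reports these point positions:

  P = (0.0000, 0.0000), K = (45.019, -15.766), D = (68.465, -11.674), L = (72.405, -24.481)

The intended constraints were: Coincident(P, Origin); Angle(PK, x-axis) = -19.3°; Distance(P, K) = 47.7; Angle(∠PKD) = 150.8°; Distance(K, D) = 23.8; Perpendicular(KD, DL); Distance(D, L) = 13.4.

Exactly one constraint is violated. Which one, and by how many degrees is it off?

Perpendicular(KD, DL) — off by 7.20°.

P = (0.00, 0.00) ✓; PK at -19.30° ✓; |PK| = 47.70 ✓; ∠PKD = 150.8° ✓; |KD| = 23.80 ✓; ∠(KD, DL) = 82.80° ✗; |DL| = 13.40 ✓.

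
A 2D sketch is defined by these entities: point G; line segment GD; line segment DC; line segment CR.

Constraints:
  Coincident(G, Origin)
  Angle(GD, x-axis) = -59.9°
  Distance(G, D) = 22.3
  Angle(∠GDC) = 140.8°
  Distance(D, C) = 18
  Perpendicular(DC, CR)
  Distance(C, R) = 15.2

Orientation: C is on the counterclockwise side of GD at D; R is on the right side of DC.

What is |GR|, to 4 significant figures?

45.86

G is at the origin; GD runs at -59.9° with length 22.3, so D = 22.3·(cos -59.9°, sin -59.9°) = (11.18, -19.29). ∠GDC = 140.8°, so DC runs at -59.9° + (180° − 140.8°) = -20.70° from the x-axis; with |DC| = 18.0, C = D + 18.0·(cos -20.70°, sin -20.70°) = (28.02, -25.66). The perpendicularity gives CR at right angles to DC; with |CR| = 15.2 on the right of DC, R = C + 15.2·(-0.3535, -0.9354) = (22.65, -39.87). Then |GR| = |R − G| = 45.86.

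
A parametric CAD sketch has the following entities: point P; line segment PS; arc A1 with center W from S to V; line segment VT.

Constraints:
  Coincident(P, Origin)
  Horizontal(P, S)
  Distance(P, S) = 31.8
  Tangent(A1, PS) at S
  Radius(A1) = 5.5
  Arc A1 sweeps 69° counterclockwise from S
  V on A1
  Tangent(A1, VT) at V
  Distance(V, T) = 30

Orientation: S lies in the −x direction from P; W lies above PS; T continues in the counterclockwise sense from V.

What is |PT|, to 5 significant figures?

35.324

On A1, S sits at bearing -90° from W; a 69° counterclockwise sweep puts V at bearing -21°, so V = W + 5.5·(cos -21°, sin -21°) = (-26.665, 3.5290). Since A1 is tangent to VT there, WV ⟂ VT, so VT runs along (−sin -21°, cos -21°); with |VT| = 30.0, T = (-15.914, 31.536). Then |PT| = |T − P| = 35.324.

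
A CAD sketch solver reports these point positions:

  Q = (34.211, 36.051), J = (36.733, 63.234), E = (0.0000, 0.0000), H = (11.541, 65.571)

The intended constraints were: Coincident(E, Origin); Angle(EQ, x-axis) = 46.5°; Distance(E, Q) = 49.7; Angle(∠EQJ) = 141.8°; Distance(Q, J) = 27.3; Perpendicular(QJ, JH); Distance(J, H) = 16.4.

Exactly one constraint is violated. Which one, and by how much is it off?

Distance(J, H) = 16.4 — off by 8.90.

E = (0.00, 0.00) ✓; EQ at 46.50° ✓; |EQ| = 49.70 ✓; ∠EQJ = 141.8° ✓; |QJ| = 27.30 ✓; ∠(QJ, JH) = 90.00° ✓; |JH| = 25.30 ✗.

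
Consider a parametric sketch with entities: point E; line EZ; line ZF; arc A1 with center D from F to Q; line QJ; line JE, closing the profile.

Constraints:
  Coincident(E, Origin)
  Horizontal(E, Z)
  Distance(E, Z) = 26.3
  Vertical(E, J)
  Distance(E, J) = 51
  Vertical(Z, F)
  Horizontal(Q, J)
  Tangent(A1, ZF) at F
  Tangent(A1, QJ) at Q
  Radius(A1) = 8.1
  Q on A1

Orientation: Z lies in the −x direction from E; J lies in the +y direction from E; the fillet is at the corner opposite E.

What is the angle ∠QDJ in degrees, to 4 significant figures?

66.01°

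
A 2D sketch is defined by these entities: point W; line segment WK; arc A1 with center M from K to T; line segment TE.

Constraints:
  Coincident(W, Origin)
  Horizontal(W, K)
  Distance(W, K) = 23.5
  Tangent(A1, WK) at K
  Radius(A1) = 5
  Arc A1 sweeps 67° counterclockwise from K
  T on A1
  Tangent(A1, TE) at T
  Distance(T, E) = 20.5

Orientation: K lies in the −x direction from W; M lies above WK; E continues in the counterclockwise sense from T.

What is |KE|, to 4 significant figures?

25.29

W is at the origin; WK is horizontal with |WK| = 23.5 and K on the −x side, so K = (-23.50, 0.000). Since A1 is tangent to WK there, MK ⟂ WK, so M = K + (0, 5) = (-23.50, 5.000). On A1, K sits at bearing -90° from M; a 67° counterclockwise sweep puts T at bearing -23°, so T = M + 5.0·(cos -23°, sin -23°) = (-18.90, 3.046). Since A1 is tangent to TE there, MT ⟂ TE, so TE runs along (−sin -23°, cos -23°); with |TE| = 20.5, E = (-10.89, 21.92). Then |KE| = |E − K| = 25.29.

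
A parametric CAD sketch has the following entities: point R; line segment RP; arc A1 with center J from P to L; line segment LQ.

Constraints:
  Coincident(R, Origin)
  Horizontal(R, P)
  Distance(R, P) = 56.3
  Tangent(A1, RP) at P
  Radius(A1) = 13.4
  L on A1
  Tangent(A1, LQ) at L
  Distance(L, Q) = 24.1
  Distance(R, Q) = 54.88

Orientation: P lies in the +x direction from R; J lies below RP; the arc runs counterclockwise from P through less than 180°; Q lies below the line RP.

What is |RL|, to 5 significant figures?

44.685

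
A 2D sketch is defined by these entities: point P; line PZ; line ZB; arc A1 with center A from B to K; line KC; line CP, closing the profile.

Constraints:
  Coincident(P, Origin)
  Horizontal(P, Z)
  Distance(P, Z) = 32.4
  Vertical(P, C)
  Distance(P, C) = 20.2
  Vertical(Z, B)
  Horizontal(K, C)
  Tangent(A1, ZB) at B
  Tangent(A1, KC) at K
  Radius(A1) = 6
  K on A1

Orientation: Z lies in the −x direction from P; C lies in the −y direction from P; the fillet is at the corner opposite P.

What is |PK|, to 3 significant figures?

33.2

The virtual corner opposite P is at (-32.4, -20.2). Tangency of A1 to ZB means the radius AB is perpendicular to ZB and tangency of A1 to KC means the radius AK is perpendicular to KC, with radius 6.0, so the center A sits 6.0 in from both sides at A = (-26.4, -14.2). That places the tangent points at B = (-32.4, -14.2) on ZB and K = (-26.4, -20.2) on KC. Then |PK| = |K − P| = 33.2.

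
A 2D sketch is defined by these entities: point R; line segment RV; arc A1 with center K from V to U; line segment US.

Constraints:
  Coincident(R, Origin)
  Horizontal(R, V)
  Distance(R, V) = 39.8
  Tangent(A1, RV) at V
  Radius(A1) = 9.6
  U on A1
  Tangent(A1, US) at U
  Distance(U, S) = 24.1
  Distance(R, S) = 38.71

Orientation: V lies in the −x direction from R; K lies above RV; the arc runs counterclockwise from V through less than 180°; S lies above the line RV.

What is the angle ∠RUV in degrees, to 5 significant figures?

129.74°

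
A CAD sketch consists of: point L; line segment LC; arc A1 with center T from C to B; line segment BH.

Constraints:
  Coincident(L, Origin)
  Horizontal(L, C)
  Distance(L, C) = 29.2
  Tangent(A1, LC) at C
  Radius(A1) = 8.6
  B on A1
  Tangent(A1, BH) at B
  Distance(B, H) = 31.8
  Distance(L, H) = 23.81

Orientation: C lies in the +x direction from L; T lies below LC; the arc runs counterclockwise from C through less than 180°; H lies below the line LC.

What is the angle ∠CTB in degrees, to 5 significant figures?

42.631°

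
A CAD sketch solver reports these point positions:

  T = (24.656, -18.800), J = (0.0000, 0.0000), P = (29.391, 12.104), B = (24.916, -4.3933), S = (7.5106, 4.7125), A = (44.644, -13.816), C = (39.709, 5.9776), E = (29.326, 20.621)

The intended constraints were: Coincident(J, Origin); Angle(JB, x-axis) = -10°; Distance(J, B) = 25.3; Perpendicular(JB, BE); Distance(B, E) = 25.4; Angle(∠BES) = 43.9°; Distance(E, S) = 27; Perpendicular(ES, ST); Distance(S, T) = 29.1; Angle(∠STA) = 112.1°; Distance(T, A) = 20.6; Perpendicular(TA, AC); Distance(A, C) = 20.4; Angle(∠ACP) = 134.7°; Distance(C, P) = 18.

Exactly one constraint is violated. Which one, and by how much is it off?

Distance(C, P) = 18 — off by 6.00.

J = (0.00, 0.00) ✓; JB at -10.00° ✓; |JB| = 25.30 ✓; ∠(JB, BE) = 90.00° ✓; |BE| = 25.40 ✓; ∠BES = 43.90° ✓; |ES| = 27.00 ✓; ∠(ES, ST) = 90.00° ✓; |ST| = 29.10 ✓; ∠STA = 112.1° ✓; |TA| = 20.60 ✓; ∠(TA, AC) = 90.00° ✓; |AC| = 20.40 ✓; ∠ACP = 134.7° ✓; |CP| = 12.00 ✗.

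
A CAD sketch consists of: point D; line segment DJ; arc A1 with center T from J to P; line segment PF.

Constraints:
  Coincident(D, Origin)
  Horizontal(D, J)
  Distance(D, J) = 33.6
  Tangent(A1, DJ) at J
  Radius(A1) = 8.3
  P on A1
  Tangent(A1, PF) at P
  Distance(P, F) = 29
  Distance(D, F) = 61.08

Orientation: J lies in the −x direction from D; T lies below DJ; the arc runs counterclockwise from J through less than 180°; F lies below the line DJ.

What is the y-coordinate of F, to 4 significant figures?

-32.35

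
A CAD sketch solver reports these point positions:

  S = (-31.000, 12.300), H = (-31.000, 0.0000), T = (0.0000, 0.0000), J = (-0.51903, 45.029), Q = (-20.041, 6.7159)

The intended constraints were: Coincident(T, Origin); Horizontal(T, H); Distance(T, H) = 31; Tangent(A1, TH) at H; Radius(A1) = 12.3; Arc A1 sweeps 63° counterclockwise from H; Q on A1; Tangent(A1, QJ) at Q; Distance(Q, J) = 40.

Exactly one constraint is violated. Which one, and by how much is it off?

Distance(Q, J) = 40 — off by 3.00.

T = (0.00, 0.00) ✓; T.y = 0.00, H.y = 0.00 ✓; |TH| = 31.00 ✓; ∠(SH, HT) = 90.00° ✓; |SH| = 12.30 ✓; bearing(S→Q) − bearing(S→H) = 63.00° ✓; |SQ| = 12.30 ✓; ∠(SQ, QJ) = 90.00° ✓; |QJ| = 43.00 ✗.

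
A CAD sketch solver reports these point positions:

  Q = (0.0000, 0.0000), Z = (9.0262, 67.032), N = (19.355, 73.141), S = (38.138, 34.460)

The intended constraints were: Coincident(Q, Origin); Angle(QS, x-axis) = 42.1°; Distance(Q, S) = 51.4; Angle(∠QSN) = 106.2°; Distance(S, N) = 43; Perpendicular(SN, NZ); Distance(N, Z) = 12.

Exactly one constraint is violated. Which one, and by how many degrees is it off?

Perpendicular(SN, NZ) — off by 4.70°.

Q = (0.00, 0.00) ✓; QS at 42.10° ✓; |QS| = 51.40 ✓; ∠QSN = 106.2° ✓; |SN| = 43.00 ✓; ∠(SN, NZ) = 94.70° ✗; |NZ| = 12.00 ✓.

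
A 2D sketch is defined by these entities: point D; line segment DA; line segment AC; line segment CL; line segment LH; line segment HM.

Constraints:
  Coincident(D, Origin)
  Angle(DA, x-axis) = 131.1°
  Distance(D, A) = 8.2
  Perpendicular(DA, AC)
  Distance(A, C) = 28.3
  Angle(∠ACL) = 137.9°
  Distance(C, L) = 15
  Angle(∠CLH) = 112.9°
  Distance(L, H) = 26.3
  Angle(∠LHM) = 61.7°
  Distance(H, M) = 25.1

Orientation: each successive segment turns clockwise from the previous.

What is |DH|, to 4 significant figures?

40.74

D is at the origin; DA runs at 131.1° with length 8.2, so A = (-5.390, 6.179). The perpendicularity gives AC at right angles to DA, so AC runs at 41.10°; with |AC| = 28.3, C = (15.94, 24.78). ∠ACL = 137.9° gives CL at -1.000° from the x-axis; with |CL| = 15.0, L = (30.93, 24.52). ∠CLH = 112.9° gives LH at -68.10° from the x-axis; with |LH| = 26.3, H = (40.74, 0.1191). Then |DH| = |H − D| = 40.74.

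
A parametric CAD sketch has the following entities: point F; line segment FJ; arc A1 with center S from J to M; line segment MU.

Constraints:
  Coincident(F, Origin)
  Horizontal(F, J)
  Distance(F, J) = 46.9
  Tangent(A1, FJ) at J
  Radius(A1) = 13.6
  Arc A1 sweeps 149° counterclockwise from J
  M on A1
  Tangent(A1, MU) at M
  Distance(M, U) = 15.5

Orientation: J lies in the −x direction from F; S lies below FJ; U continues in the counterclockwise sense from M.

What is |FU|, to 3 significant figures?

52.5

F is at the origin; FJ is horizontal with |FJ| = 46.9 and J on the −x side, so J = (-46.9, 0.00). Tangency of A1 to FJ means the radius SJ is perpendicular to FJ, so S = J + (0, -13.6) = (-46.9, -13.6). On A1, J sits at bearing 90° from S; a 149° counterclockwise sweep puts M at bearing 239°, so M = S + 13.6·(cos 239°, sin 239°) = (-53.9, -25.3). Since A1 is tangent to MU there, SM ⟂ MU, so MU runs along (−sin 239°, cos 239°); with |MU| = 15.5, U = (-40.6, -33.2). Then |FU| = |U − F| = 52.5.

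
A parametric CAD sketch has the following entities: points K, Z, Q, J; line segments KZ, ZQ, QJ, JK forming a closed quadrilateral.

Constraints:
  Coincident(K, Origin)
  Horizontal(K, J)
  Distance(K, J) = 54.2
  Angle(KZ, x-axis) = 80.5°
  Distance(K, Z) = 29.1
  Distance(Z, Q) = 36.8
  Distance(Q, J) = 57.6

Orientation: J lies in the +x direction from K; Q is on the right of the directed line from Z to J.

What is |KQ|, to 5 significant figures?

7.8466

K is at the origin; K and J share the same y with |KJ| = 54.2 and J in +x, so J = (54.2, 0). KZ runs at 80.5° with |KZ| = 29.1, so Z = (4.8029, 28.701). Q is determined by |ZQ| = 36.8 and |QJ| = 57.6 together: it lies at the intersection of circle(Z, 36.8) and circle(J, 57.6). With |ZJ| = 57.130, the foot of the radical line on ZJ is 11.380 from Z and the perpendicular offset is √(36.8² − 11.380²) = 34.996. Taking the right-of-ZJ solution: Q = (-2.9387, -7.2756).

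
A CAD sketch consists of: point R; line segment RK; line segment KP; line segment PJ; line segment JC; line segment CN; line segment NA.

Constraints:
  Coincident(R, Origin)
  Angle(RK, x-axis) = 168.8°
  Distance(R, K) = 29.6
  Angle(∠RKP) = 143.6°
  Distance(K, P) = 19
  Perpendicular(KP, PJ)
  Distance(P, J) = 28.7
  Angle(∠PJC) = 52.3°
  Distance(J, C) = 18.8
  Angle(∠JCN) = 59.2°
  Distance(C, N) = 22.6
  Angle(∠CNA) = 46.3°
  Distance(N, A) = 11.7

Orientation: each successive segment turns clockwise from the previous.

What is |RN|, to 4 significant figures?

49.73

R is at the origin; RK runs at 168.8° with length 29.6, so K = (-29.04, 5.749). ∠RKP = 143.6° gives KP at 132.4° from the x-axis; with |KP| = 19.0, P = (-41.85, 19.78). KP ⟂ PJ, so PJ runs at 42.40°; with |PJ| = 28.7, J = (-20.65, 39.13). ∠PJC = 52.3° gives JC at -85.30° from the x-axis; with |JC| = 18.8, C = (-19.11, 20.40). ∠JCN = 59.2° gives CN at 153.9° from the x-axis; with |CN| = 22.6, N = (-39.41, 30.34). Then |RN| = |N − R| = 49.73.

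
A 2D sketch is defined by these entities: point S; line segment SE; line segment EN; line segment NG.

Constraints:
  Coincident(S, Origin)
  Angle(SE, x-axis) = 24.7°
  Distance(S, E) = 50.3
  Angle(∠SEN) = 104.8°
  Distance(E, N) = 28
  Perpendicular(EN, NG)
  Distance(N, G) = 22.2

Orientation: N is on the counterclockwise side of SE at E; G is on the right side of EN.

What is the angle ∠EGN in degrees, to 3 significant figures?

51.6°

∠SEN = 104.8°, so EN runs at 24.7° + (180° − 104.8°) = 99.9° from the x-axis; with |EN| = 28.0, N = E + 28.0·(cos 99.9°, sin 99.9°) = (40.9, 48.6). The perpendicularity gives NG at right angles to EN; with |NG| = 22.2 on the right of EN, G = N + 22.2·(0.985, 0.172) = (62.8, 52.4). Then cos ∠EGN = GE·GN / (|GE||GN|), giving 51.6°.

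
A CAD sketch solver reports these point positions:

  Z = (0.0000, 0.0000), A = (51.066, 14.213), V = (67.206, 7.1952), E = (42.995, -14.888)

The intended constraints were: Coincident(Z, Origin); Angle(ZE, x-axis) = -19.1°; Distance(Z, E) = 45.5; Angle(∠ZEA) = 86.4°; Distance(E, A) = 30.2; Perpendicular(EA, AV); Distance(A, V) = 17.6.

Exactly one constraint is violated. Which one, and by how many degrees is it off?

Perpendicular(EA, AV) — off by 8.00°.

Z = (0.00, 0.00) ✓; ZE at -19.10° ✓; |ZE| = 45.50 ✓; ∠ZEA = 86.40° ✓; |EA| = 30.20 ✓; ∠(EA, AV) = 98.00° ✗; |AV| = 17.60 ✓.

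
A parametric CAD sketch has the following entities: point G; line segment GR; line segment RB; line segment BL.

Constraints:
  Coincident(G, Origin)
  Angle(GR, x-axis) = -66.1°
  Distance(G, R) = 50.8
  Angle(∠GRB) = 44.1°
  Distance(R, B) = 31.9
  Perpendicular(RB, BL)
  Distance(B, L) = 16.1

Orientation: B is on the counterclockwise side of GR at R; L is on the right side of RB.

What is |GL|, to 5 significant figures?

51.656

∠GRB = 44.1°, so RB runs at -66.1° + (180° − 44.1°) = 69.800° from the x-axis; with |RB| = 31.9, B = R + 31.9·(cos 69.800°, sin 69.800°) = (31.596, -16.506). RB ⟂ BL; with |BL| = 16.1 on the right of RB, L = B + 16.1·(0.93849, -0.34530) = (46.706, -22.065). Then |GL| = |L − G| = 51.656.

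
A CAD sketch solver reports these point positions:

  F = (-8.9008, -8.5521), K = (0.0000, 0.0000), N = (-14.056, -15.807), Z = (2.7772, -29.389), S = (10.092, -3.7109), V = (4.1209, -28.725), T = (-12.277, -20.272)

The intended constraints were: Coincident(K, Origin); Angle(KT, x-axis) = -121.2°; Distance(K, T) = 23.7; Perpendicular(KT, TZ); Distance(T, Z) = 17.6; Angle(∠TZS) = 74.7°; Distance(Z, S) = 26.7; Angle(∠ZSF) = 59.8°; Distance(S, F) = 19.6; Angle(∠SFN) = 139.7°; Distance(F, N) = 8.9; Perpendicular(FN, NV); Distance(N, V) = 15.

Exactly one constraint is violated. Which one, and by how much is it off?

Distance(N, V) = 15 — off by 7.30.

K = (0.00, 0.00) ✓; KT at -121.2° ✓; |KT| = 23.70 ✓; ∠(KT, TZ) = 90.00° ✓; |TZ| = 17.60 ✓; ∠TZS = 74.70° ✓; |ZS| = 26.70 ✓; ∠ZSF = 59.80° ✓; |SF| = 19.60 ✓; ∠SFN = 139.7° ✓; |FN| = 8.900 ✓; ∠(FN, NV) = 90.00° ✓; |NV| = 22.30 ✗.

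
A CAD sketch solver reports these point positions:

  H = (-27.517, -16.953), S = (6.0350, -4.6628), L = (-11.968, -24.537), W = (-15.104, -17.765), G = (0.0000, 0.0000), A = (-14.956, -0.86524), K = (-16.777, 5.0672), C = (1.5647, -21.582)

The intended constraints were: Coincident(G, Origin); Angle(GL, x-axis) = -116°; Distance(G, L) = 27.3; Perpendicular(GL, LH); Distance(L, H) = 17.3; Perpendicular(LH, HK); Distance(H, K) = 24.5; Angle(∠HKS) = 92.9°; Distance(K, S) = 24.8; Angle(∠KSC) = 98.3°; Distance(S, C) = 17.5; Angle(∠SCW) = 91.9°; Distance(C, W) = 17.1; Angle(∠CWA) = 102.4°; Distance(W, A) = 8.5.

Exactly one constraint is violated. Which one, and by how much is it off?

Distance(W, A) = 8.5 — off by 8.40.

G = (0.00, 0.00) ✓; GL at -116.0° ✓; |GL| = 27.30 ✓; ∠(GL, LH) = 90.00° ✓; |LH| = 17.30 ✓; ∠(LH, HK) = 90.00° ✓; |HK| = 24.50 ✓; ∠HKS = 92.90° ✓; |KS| = 24.80 ✓; ∠KSC = 98.30° ✓; |SC| = 17.50 ✓; ∠SCW = 91.90° ✓; |CW| = 17.10 ✓; ∠CWA = 102.4° ✓; |WA| = 16.90 ✗.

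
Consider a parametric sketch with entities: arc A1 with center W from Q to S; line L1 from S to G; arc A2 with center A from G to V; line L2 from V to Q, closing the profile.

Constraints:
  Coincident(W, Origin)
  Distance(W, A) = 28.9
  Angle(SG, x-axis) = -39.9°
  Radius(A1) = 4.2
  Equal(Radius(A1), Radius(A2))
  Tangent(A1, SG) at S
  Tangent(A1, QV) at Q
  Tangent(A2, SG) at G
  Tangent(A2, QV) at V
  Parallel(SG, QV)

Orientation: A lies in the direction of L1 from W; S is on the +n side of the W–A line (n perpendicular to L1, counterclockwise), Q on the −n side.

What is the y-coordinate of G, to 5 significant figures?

-15.316

Tangency of A1 to both parallel lines with radius 4.2 puts S and Q at W ± 4.2·n: S = (2.6941, 3.2221), Q = (-2.6941, -3.2221). Equal radii place G and V the same way about A: G = A + 4.2·n = (24.865, -15.316), V = A − 4.2·n = (19.477, -21.760). So G.y = -15.316.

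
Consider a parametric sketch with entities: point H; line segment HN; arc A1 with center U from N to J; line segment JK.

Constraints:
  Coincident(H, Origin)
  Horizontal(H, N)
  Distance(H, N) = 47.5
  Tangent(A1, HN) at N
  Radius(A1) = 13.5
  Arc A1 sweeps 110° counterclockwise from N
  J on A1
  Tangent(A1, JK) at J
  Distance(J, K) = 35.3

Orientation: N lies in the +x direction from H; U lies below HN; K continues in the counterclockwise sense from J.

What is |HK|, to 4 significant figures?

69.49

H is at the origin; HN is horizontal with |HN| = 47.5 and N on the +x side, so N = (47.50, 0.000). The tangent condition forces UN to be normal to HN, so U = N + (0, -13.5) = (47.50, -13.50). On A1, N sits at bearing 90° from U; a 110° counterclockwise sweep puts J at bearing 200°, so J = U + 13.5·(cos 200°, sin 200°) = (34.81, -18.12). Tangency of A1 to JK means the radius UJ is perpendicular to JK, so JK runs along (−sin 200°, cos 200°); with |JK| = 35.3, K = (46.89, -51.29). Then |HK| = |K − H| = 69.49.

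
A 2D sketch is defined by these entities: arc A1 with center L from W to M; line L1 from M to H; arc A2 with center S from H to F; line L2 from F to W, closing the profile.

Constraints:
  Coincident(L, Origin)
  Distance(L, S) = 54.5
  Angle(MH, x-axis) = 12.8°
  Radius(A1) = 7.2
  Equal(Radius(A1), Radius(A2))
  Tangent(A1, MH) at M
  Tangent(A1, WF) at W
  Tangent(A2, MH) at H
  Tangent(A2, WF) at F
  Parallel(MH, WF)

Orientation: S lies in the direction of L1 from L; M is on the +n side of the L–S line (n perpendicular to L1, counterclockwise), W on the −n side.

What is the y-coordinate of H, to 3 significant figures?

19.1

Tangency of A1 to both parallel lines with radius 7.2 puts M and W at L ± 7.2·n: M = (-1.60, 7.02), W = (1.60, -7.02). Equal radii place H and F the same way about S: H = S + 7.2·n = (51.6, 19.1), F = S − 7.2·n = (54.7, 5.05). So H.y = 19.1.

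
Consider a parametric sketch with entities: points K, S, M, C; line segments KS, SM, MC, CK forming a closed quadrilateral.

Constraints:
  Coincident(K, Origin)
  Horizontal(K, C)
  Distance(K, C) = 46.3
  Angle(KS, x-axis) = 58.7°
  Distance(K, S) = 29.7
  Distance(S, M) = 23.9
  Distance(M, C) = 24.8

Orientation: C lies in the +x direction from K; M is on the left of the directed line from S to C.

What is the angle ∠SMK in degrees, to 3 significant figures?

35.0°

K is at the origin; KC is horizontal with |KC| = 46.3 and C in +x, so C = (46.3, 0). KS runs at 58.7° with |KS| = 29.7, so S = (15.4, 25.4). M is determined by |SM| = 23.9 and |MC| = 24.8 together: it lies at the intersection of circle(S, 23.9) and circle(C, 24.8). With |SC| = 40.0, the foot of the radical line on SC is 19.4 from S and the perpendicular offset is √(23.9² − 19.4²) = 13.9. Taking the left-of-SC solution: M = (39.3, 23.8).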